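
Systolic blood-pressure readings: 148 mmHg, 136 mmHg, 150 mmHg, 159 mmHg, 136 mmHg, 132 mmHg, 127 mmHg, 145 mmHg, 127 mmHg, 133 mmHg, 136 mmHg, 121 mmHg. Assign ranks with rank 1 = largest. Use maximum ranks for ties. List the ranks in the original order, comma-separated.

Sorted (descending): 159, 150, 148, 145, 136, 136, 136, 133, 132, 127, 127, 121
The 3 values of 136 occupy positions 5–7 → each gets rank 7.
The 2 values of 127 occupy positions 10–11 → each gets rank 11.

3, 7, 2, 1, 7, 9, 11, 4, 11, 8, 7, 12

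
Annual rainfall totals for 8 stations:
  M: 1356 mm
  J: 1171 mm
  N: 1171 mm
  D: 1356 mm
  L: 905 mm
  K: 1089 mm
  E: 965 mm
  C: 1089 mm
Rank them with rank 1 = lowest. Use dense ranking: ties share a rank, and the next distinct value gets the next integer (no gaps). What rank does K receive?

3

Sorted (ascending): 905, 965, 1089, 1089, 1171, 1171, 1356, 1356
The 2 values of 1089 share dense rank 3.
The 2 values of 1171 share dense rank 4.
The 2 values of 1356 share dense rank 5.
Remaining distinct values take the next consecutive integers.
K has value 1089 mm → rank 3.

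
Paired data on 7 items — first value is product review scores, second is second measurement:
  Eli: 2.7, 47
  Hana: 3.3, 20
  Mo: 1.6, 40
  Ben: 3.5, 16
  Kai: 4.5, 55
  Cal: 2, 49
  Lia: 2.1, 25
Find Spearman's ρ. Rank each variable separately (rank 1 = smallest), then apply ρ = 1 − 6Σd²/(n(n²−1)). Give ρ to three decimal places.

Ranks of variable 1: 4, 5, 1, 6, 7, 2, 3
Ranks of variable 2: 5, 2, 4, 1, 7, 6, 3
d = r₁ − r₂: -1, 3, -3, 5, 0, -4, 0
d²: 1, 9, 9, 25, 0, 16, 0; Σd² = 60
ρ = 1 − 6·60/(7·48) = 1 − 360/336 = -0.071

-0.071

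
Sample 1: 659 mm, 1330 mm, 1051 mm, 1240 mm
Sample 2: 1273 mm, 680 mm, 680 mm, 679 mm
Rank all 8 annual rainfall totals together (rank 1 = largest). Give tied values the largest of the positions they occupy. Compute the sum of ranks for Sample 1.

Sorted (descending): 1330, 1273, 1240, 1051, 680, 680, 679, 659
The 2 values of 680 occupy positions 5–6 → each gets rank 6.
Sample 1 values → pooled ranks: 659→8, 1330→1, 1051→4, 1240→3
Rank sum = 8 + 1 + 4 + 3 = 16

16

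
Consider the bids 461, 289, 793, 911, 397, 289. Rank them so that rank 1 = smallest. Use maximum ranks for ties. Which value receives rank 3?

397

Sorted (ascending): 289, 289, 397, 461, 793, 911
The 2 values of 289 occupy positions 1–2 → each gets rank 2.
Rank 3 → value 397.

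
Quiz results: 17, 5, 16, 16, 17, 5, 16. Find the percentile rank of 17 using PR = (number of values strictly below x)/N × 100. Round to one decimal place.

N = 7.
Strictly below 17: 5. Equal to 17: 2.
PR = 5/7 × 100 = 71.4

71.4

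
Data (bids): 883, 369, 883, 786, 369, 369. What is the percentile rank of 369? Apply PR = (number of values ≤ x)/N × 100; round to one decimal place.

N = 6.
Strictly below 369: 0. Equal to 369: 3.
PR = 3/6 × 100 = 50.0

50.0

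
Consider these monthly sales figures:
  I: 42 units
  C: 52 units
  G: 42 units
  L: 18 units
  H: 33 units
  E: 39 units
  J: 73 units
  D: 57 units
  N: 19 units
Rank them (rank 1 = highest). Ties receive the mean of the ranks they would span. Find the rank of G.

4.5

Sorted (descending): 73, 57, 52, 42, 42, 39, 33, 19, 18
The 2 values of 42 occupy positions 4–5 → average rank (4+5)/2 = 4.5.
G has value 42 units → rank 4.5.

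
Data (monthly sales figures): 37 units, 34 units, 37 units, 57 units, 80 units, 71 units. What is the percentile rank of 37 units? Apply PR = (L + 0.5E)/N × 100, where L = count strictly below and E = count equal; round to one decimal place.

N = 6.
Strictly below 37: 1. Equal to 37: 2.
PR = (1 + 0.5·2)/6 × 100 = 33.3

33.3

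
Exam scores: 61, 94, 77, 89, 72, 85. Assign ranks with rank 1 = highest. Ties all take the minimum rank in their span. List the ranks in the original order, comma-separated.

Sorted (descending): 94, 89, 85, 77, 72, 61
No ties — each value takes its position as its rank.

6, 1, 4, 2, 5, 3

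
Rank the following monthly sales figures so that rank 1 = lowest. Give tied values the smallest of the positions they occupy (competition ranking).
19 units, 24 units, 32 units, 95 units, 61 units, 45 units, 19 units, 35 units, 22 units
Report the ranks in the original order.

1, 4, 5, 9, 8, 7, 1, 6, 3

Sorted (ascending): 19, 19, 22, 24, 32, 35, 45, 61, 95
The 2 values of 19 occupy positions 1–2 → each gets rank 1.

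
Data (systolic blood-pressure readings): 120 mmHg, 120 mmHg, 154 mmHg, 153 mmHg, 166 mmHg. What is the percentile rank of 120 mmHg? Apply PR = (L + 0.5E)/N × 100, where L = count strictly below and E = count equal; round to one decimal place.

20.0

N = 5.
Strictly below 120: 0. Equal to 120: 2.
PR = (0 + 0.5·2)/5 × 100 = 20.0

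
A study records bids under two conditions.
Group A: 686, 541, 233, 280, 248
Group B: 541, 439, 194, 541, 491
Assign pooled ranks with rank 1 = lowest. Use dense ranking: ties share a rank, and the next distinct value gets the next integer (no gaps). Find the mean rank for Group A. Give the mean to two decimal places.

4.80

Sorted (ascending): 194, 233, 248, 280, 439, 491, 541, 541, 541, 686
The 3 values of 541 share dense rank 7.
Remaining distinct values take the next consecutive integers.
Group A values → pooled ranks: 686→8, 541→7, 233→2, 280→4, 248→3
Mean rank = (8 + 7 + 2 + 4 + 3) / 5 = 4.80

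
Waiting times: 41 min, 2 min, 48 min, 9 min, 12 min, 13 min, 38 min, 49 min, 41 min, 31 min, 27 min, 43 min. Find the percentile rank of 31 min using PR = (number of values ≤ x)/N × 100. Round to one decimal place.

50.0

N = 12.
Strictly below 31: 5. Equal to 31: 1.
PR = 6/12 × 100 = 50.0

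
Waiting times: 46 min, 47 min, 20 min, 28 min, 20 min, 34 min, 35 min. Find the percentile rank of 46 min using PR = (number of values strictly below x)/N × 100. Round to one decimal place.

71.4

N = 7.
Strictly below 46: 5. Equal to 46: 1.
PR = 5/7 × 100 = 71.4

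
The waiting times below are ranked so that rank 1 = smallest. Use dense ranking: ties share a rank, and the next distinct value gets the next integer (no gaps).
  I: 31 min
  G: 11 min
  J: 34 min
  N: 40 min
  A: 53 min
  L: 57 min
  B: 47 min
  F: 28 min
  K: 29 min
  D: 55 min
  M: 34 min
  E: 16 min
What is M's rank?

Sorted (ascending): 11, 16, 28, 29, 31, 34, 34, 40, 47, 53, 55, 57
The 2 values of 34 share dense rank 6.
Remaining distinct values take the next consecutive integers.
M has value 34 min → rank 6.

6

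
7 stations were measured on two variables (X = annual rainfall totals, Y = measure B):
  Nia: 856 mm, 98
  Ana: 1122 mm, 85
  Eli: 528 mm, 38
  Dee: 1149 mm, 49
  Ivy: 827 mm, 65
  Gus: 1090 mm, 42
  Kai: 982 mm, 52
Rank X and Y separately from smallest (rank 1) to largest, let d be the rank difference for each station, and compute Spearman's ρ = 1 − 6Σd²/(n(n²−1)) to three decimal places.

0.107

Ranks of variable 1: 3, 6, 1, 7, 2, 5, 4
Ranks of variable 2: 7, 6, 1, 3, 5, 2, 4
d = r₁ − r₂: -4, 0, 0, 4, -3, 3, 0
d²: 16, 0, 0, 16, 9, 9, 0; Σd² = 50
ρ = 1 − 6·50/(7·48) = 1 − 300/336 = 0.107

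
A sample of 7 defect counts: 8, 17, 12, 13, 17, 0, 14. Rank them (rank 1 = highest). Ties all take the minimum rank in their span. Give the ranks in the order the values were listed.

Sorted (descending): 17, 17, 14, 13, 12, 8, 0
The 2 values of 17 occupy positions 1–2 → each gets rank 1.

6, 1, 5, 4, 1, 7, 3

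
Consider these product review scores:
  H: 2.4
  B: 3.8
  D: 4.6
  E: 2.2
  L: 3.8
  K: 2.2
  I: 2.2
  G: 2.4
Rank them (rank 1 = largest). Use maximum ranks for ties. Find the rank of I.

8

Sorted (descending): 4.6, 3.8, 3.8, 2.4, 2.4, 2.2, 2.2, 2.2
The 2 values of 3.8 occupy positions 2–3 → each gets rank 3.
The 2 values of 2.4 occupy positions 4–5 → each gets rank 5.
The 3 values of 2.2 occupy positions 6–8 → each gets rank 8.
I has value 2.2 → rank 8.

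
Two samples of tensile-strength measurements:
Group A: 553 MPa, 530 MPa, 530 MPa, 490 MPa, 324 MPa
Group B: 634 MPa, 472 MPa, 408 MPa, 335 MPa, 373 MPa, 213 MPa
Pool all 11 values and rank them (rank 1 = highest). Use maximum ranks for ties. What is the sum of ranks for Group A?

25

Sorted (descending): 634, 553, 530, 530, 490, 472, 408, 373, 335, 324, 213
The 2 values of 530 occupy positions 3–4 → each gets rank 4.
Group A values → pooled ranks: 553→2, 530→4, 530→4, 490→5, 324→10
Rank sum = 2 + 4 + 4 + 5 + 10 = 25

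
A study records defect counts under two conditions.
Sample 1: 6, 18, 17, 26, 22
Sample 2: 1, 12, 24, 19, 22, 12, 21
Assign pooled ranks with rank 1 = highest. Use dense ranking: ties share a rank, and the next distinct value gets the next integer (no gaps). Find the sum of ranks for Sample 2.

40

Sorted (descending): 26, 24, 22, 22, 21, 19, 18, 17, 12, 12, 6, 1
The 2 values of 22 share dense rank 3.
The 2 values of 12 share dense rank 8.
Remaining distinct values take the next consecutive integers.
Sample 2 values → pooled ranks: 1→10, 12→8, 24→2, 19→5, 22→3, 12→8, 21→4
Rank sum = 10 + 8 + 2 + 5 + 3 + 8 + 4 = 40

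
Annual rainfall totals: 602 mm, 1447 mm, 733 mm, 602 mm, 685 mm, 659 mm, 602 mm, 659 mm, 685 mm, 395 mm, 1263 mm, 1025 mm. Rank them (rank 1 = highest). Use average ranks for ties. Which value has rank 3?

1025

Sorted (descending): 1447, 1263, 1025, 733, 685, 685, 659, 659, 602, 602, 602, 395
The 2 values of 685 occupy positions 5–6 → average rank (5+6)/2 = 5.5.
The 2 values of 659 occupy positions 7–8 → average rank (7+8)/2 = 7.5.
The 3 values of 602 occupy positions 9–11 → average rank 10.
Rank 3 → value 1025.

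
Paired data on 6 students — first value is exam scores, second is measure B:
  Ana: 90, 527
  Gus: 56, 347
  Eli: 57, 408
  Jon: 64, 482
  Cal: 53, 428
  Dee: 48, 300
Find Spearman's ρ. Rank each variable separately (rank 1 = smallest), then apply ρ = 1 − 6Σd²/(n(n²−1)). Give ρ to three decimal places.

Ranks of variable 1: 6, 3, 4, 5, 2, 1
Ranks of variable 2: 6, 2, 3, 5, 4, 1
d = r₁ − r₂: 0, 1, 1, 0, -2, 0
d²: 0, 1, 1, 0, 4, 0; Σd² = 6
ρ = 1 − 6·6/(6·35) = 1 − 36/210 = 0.829

0.829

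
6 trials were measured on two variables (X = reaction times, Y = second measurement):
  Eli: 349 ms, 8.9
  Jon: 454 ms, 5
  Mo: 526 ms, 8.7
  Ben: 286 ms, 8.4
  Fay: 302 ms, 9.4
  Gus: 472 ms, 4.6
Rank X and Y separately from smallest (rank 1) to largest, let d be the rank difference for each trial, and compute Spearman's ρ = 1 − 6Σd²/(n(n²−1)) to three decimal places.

Ranks of variable 1: 3, 4, 6, 1, 2, 5
Ranks of variable 2: 5, 2, 4, 3, 6, 1
d = r₁ − r₂: -2, 2, 2, -2, -4, 4
d²: 4, 4, 4, 4, 16, 16; Σd² = 48
ρ = 1 − 6·48/(6·35) = 1 − 288/210 = -0.371

-0.371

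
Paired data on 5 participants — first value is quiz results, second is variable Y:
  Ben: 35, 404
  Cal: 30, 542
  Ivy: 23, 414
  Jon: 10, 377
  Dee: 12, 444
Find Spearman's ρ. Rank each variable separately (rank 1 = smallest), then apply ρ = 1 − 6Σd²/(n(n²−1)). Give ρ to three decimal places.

Ranks of variable 1: 5, 4, 3, 1, 2
Ranks of variable 2: 2, 5, 3, 1, 4
d = r₁ − r₂: 3, -1, 0, 0, -2
d²: 9, 1, 0, 0, 4; Σd² = 14
ρ = 1 − 6·14/(5·24) = 1 − 84/120 = 0.300

0.300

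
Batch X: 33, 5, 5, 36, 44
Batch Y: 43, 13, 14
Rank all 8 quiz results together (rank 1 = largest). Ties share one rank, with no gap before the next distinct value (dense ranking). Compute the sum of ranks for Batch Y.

Sorted (descending): 44, 43, 36, 33, 14, 13, 5, 5
The 2 values of 5 share dense rank 7.
Remaining distinct values take the next consecutive integers.
Batch Y values → pooled ranks: 43→2, 13→6, 14→5
Rank sum = 2 + 6 + 5 = 13

13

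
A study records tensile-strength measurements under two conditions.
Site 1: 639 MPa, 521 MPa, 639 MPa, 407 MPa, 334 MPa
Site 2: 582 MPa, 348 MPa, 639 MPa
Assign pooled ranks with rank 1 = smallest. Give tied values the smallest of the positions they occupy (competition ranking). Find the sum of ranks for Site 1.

20

Sorted (ascending): 334, 348, 407, 521, 582, 639, 639, 639
The 3 values of 639 occupy positions 6–8 → each gets rank 6.
Site 1 values → pooled ranks: 639→6, 521→4, 639→6, 407→3, 334→1
Rank sum = 6 + 4 + 6 + 3 + 1 = 20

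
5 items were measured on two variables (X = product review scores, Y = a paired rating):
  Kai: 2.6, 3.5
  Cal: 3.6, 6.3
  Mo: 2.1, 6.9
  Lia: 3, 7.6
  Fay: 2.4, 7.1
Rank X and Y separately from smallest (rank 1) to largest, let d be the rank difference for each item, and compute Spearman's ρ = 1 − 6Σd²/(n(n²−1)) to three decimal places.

Ranks of variable 1: 3, 5, 1, 4, 2
Ranks of variable 2: 1, 2, 3, 5, 4
d = r₁ − r₂: 2, 3, -2, -1, -2
d²: 4, 9, 4, 1, 4; Σd² = 22
ρ = 1 − 6·22/(5·24) = 1 − 132/120 = -0.100

-0.100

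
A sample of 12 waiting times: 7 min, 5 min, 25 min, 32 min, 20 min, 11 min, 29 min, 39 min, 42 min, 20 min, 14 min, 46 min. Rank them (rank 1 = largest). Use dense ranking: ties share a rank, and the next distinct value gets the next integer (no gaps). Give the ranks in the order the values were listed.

10, 11, 6, 4, 7, 9, 5, 3, 2, 7, 8, 1

Sorted (descending): 46, 42, 39, 32, 29, 25, 20, 20, 14, 11, 7, 5
The 2 values of 20 share dense rank 7.
Remaining distinct values take the next consecutive integers.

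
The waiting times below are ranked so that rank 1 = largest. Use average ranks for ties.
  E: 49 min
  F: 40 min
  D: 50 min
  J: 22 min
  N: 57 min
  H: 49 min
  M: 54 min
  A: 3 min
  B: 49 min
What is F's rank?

Sorted (descending): 57, 54, 50, 49, 49, 49, 40, 22, 3
The 3 values of 49 occupy positions 4–6 → average rank 5.
F has value 40 min → rank 7.

7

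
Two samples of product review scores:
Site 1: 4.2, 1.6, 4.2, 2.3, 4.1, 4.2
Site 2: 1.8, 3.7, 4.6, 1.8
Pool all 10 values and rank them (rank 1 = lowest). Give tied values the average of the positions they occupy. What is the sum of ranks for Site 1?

35

Sorted (ascending): 1.6, 1.8, 1.8, 2.3, 3.7, 4.1, 4.2, 4.2, 4.2, 4.6
The 2 values of 1.8 occupy positions 2–3 → average rank (2+3)/2 = 2.5.
The 3 values of 4.2 occupy positions 7–9 → average rank 8.
Site 1 values → pooled ranks: 4.2→8, 1.6→1, 4.2→8, 2.3→4, 4.1→6, 4.2→8
Rank sum = 8 + 1 + 8 + 4 + 6 + 8 = 35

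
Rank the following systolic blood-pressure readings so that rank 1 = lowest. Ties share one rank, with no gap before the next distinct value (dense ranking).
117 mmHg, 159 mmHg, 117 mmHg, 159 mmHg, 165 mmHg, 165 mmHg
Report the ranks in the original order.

1, 2, 1, 2, 3, 3

Sorted (ascending): 117, 117, 159, 159, 165, 165
The 2 values of 117 share dense rank 1.
The 2 values of 159 share dense rank 2.
The 2 values of 165 share dense rank 3.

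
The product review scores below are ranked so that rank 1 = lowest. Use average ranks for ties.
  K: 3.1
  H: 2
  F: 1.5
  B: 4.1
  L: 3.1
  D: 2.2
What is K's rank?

4.5

Sorted (ascending): 1.5, 2, 2.2, 3.1, 3.1, 4.1
The 2 values of 3.1 occupy positions 4–5 → average rank (4+5)/2 = 4.5.
K has value 3.1 → rank 4.5.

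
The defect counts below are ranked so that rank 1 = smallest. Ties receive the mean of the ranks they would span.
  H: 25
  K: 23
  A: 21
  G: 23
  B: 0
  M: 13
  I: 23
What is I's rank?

Sorted (ascending): 0, 13, 21, 23, 23, 23, 25
The 3 values of 23 occupy positions 4–6 → average rank 5.
I has value 23 → rank 5.

5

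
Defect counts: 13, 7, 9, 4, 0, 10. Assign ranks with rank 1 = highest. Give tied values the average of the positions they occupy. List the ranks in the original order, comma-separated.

Sorted (descending): 13, 10, 9, 7, 4, 0
No ties — each value takes its position as its rank.

1, 4, 3, 5, 6, 2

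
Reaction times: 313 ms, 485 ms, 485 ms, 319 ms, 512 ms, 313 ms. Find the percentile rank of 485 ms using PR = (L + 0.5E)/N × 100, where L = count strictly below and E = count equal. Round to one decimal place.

N = 6.
Strictly below 485: 3. Equal to 485: 2.
PR = (3 + 0.5·2)/6 × 100 = 66.7

66.7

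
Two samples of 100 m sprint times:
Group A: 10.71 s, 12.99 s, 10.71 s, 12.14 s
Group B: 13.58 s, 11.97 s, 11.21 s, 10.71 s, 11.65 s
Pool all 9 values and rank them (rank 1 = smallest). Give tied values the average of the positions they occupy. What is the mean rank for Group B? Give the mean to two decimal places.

5.20

Sorted (ascending): 10.71, 10.71, 10.71, 11.21, 11.65, 11.97, 12.14, 12.99, 13.58
The 3 values of 10.71 occupy positions 1–3 → average rank 2.
Group B values → pooled ranks: 13.58→9, 11.97→6, 11.21→4, 10.71→2, 11.65→5
Mean rank = (9 + 6 + 4 + 2 + 5) / 5 = 5.20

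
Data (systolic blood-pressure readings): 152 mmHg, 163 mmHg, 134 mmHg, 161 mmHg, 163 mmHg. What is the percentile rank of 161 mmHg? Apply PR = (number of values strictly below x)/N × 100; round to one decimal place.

40.0

N = 5.
Strictly below 161: 2. Equal to 161: 1.
PR = 2/5 × 100 = 40.0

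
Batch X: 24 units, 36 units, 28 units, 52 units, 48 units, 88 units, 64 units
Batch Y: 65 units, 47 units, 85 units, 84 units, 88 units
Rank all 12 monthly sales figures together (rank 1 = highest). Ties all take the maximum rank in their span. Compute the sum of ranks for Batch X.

Sorted (descending): 88, 88, 85, 84, 65, 64, 52, 48, 47, 36, 28, 24
The 2 values of 88 occupy positions 1–2 → each gets rank 2.
Batch X values → pooled ranks: 24→12, 36→10, 28→11, 52→7, 48→8, 88→2, 64→6
Rank sum = 12 + 10 + 11 + 7 + 8 + 2 + 6 = 56

56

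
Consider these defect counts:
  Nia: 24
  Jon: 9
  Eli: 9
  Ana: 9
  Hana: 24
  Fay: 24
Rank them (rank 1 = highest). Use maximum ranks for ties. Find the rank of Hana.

3

Sorted (descending): 24, 24, 24, 9, 9, 9
The 3 values of 24 occupy positions 1–3 → each gets rank 3.
The 3 values of 9 occupy positions 4–6 → each gets rank 6.
Hana has value 24 → rank 3.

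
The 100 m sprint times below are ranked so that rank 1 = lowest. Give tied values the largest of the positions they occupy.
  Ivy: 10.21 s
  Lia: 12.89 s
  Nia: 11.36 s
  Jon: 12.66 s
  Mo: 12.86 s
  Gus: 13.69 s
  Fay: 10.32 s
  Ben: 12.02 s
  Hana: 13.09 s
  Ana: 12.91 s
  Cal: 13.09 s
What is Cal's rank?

10

Sorted (ascending): 10.21, 10.32, 11.36, 12.02, 12.66, 12.86, 12.89, 12.91, 13.09, 13.09, 13.69
The 2 values of 13.09 occupy positions 9–10 → each gets rank 10.
Cal has value 13.09 s → rank 10.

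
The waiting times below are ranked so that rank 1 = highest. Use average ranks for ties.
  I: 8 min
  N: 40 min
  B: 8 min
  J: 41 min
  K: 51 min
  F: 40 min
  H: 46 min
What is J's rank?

Sorted (descending): 51, 46, 41, 40, 40, 8, 8
The 2 values of 40 occupy positions 4–5 → average rank (4+5)/2 = 4.5.
The 2 values of 8 occupy positions 6–7 → average rank (6+7)/2 = 6.5.
J has value 41 min → rank 3.

3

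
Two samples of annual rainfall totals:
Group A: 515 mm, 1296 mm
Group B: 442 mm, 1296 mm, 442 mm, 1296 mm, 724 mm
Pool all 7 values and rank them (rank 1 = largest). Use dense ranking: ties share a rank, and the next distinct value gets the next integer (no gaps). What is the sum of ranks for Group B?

12

Sorted (descending): 1296, 1296, 1296, 724, 515, 442, 442
The 3 values of 1296 share dense rank 1.
The 2 values of 442 share dense rank 4.
Remaining distinct values take the next consecutive integers.
Group B values → pooled ranks: 442→4, 1296→1, 442→4, 1296→1, 724→2
Rank sum = 4 + 1 + 4 + 1 + 2 = 12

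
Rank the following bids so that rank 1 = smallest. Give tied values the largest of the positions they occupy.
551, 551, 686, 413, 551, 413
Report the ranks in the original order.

Sorted (ascending): 413, 413, 551, 551, 551, 686
The 2 values of 413 occupy positions 1–2 → each gets rank 2.
The 3 values of 551 occupy positions 3–5 → each gets rank 5.

5, 5, 6, 2, 5, 2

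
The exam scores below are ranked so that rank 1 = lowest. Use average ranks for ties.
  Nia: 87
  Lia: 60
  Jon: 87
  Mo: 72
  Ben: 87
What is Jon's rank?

Sorted (ascending): 60, 72, 87, 87, 87
The 3 values of 87 occupy positions 3–5 → average rank 4.
Jon has value 87 → rank 4.

4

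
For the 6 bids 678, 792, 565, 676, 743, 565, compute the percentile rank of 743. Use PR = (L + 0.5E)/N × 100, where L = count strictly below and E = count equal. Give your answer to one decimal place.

75.0

N = 6.
Strictly below 743: 4. Equal to 743: 1.
PR = (4 + 0.5·1)/6 × 100 = 75.0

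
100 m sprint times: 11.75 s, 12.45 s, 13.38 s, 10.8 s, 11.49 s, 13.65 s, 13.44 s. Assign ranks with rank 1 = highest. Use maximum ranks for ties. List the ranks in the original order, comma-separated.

5, 4, 3, 7, 6, 1, 2

Sorted (descending): 13.65, 13.44, 13.38, 12.45, 11.75, 11.49, 10.8
No ties — each value takes its position as its rank.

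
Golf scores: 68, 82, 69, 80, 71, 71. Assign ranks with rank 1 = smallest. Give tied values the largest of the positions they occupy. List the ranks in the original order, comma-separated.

Sorted (ascending): 68, 69, 71, 71, 80, 82
The 2 values of 71 occupy positions 3–4 → each gets rank 4.

1, 6, 2, 5, 4, 4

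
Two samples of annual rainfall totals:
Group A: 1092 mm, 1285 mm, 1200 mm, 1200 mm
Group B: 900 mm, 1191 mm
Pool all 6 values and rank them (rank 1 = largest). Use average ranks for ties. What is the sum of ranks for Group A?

11

Sorted (descending): 1285, 1200, 1200, 1191, 1092, 900
The 2 values of 1200 occupy positions 2–3 → average rank (2+3)/2 = 2.5.
Group A values → pooled ranks: 1092→5, 1285→1, 1200→2.5, 1200→2.5
Rank sum = 5 + 1 + 2.5 + 2.5 = 11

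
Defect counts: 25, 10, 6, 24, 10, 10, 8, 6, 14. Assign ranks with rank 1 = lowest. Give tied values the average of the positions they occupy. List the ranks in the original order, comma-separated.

Sorted (ascending): 6, 6, 8, 10, 10, 10, 14, 24, 25
The 2 values of 6 occupy positions 1–2 → average rank (1+2)/2 = 1.5.
The 3 values of 10 occupy positions 4–6 → average rank 5.

9, 5, 1.5, 8, 5, 5, 3, 1.5, 7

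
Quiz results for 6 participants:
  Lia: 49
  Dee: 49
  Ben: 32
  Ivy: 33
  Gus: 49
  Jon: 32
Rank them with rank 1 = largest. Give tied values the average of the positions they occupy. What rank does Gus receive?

Sorted (descending): 49, 49, 49, 33, 32, 32
The 3 values of 49 occupy positions 1–3 → average rank 2.
The 2 values of 32 occupy positions 5–6 → average rank (5+6)/2 = 5.5.
Gus has value 49 → rank 2.

2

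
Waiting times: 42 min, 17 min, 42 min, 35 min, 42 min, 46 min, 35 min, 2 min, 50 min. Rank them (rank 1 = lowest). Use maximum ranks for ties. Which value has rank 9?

Sorted (ascending): 2, 17, 35, 35, 42, 42, 42, 46, 50
The 2 values of 35 occupy positions 3–4 → each gets rank 4.
The 3 values of 42 occupy positions 5–7 → each gets rank 7.
Rank 9 → value 50.

50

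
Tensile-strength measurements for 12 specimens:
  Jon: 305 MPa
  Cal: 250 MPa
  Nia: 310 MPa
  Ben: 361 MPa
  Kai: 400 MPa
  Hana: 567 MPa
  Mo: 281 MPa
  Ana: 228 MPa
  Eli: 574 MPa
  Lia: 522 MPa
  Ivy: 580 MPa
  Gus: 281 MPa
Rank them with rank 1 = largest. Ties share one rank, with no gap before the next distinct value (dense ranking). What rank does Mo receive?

9

Sorted (descending): 580, 574, 567, 522, 400, 361, 310, 305, 281, 281, 250, 228
The 2 values of 281 share dense rank 9.
Remaining distinct values take the next consecutive integers.
Mo has value 281 MPa → rank 9.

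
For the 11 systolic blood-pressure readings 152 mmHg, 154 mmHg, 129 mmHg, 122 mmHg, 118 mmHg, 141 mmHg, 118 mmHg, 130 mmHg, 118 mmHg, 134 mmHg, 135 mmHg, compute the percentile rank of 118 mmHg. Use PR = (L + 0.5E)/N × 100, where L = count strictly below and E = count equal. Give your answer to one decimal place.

13.6

N = 11.
Strictly below 118: 0. Equal to 118: 3.
PR = (0 + 0.5·3)/11 × 100 = 13.6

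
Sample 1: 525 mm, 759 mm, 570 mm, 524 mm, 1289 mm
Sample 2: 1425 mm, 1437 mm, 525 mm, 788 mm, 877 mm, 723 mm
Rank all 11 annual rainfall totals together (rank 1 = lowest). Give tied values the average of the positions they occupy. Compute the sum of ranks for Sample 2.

Sorted (ascending): 524, 525, 525, 570, 723, 759, 788, 877, 1289, 1425, 1437
The 2 values of 525 occupy positions 2–3 → average rank (2+3)/2 = 2.5.
Sample 2 values → pooled ranks: 1425→10, 1437→11, 525→2.5, 788→7, 877→8, 723→5
Rank sum = 10 + 11 + 2.5 + 7 + 8 + 5 = 43.5

43.5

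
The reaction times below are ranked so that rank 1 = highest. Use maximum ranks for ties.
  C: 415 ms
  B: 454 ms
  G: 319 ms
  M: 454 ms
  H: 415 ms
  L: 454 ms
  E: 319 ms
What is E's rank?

7

Sorted (descending): 454, 454, 454, 415, 415, 319, 319
The 3 values of 454 occupy positions 1–3 → each gets rank 3.
The 2 values of 415 occupy positions 4–5 → each gets rank 5.
The 2 values of 319 occupy positions 6–7 → each gets rank 7.
E has value 319 ms → rank 7.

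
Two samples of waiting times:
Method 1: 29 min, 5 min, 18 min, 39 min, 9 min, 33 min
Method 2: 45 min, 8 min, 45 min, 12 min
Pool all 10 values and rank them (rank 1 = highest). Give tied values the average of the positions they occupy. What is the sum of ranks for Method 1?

36

Sorted (descending): 45, 45, 39, 33, 29, 18, 12, 9, 8, 5
The 2 values of 45 occupy positions 1–2 → average rank (1+2)/2 = 1.5.
Method 1 values → pooled ranks: 29→5, 5→10, 18→6, 39→3, 9→8, 33→4
Rank sum = 5 + 10 + 6 + 3 + 8 + 4 = 36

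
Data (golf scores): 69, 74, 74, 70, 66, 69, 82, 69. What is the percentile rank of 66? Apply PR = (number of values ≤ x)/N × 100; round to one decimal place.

N = 8.
Strictly below 66: 0. Equal to 66: 1.
PR = 1/8 × 100 = 12.5

12.5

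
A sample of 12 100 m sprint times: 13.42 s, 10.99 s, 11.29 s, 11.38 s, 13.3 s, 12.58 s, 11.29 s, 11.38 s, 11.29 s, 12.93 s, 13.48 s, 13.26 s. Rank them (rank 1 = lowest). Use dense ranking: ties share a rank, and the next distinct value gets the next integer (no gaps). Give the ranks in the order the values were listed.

8, 1, 2, 3, 7, 4, 2, 3, 2, 5, 9, 6

Sorted (ascending): 10.99, 11.29, 11.29, 11.29, 11.38, 11.38, 12.58, 12.93, 13.26, 13.3, 13.42, 13.48
The 3 values of 11.29 share dense rank 2.
The 2 values of 11.38 share dense rank 3.
Remaining distinct values take the next consecutive integers.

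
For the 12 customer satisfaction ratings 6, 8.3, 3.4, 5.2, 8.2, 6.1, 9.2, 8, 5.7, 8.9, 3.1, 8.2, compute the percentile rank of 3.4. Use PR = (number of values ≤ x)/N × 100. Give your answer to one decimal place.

16.7

N = 12.
Strictly below 3.4: 1. Equal to 3.4: 1.
PR = 2/12 × 100 = 16.7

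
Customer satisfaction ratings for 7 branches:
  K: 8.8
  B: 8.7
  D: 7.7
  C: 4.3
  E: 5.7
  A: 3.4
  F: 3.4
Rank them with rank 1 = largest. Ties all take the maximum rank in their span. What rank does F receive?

7

Sorted (descending): 8.8, 8.7, 7.7, 5.7, 4.3, 3.4, 3.4
The 2 values of 3.4 occupy positions 6–7 → each gets rank 7.
F has value 3.4 → rank 7.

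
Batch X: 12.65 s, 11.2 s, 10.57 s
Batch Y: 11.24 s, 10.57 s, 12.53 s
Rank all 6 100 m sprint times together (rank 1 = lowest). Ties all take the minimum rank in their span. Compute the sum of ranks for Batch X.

Sorted (ascending): 10.57, 10.57, 11.2, 11.24, 12.53, 12.65
The 2 values of 10.57 occupy positions 1–2 → each gets rank 1.
Batch X values → pooled ranks: 12.65→6, 11.2→3, 10.57→1
Rank sum = 6 + 3 + 1 = 10

10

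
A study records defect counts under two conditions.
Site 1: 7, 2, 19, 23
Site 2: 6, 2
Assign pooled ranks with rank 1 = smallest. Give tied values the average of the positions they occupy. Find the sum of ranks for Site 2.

4.5

Sorted (ascending): 2, 2, 6, 7, 19, 23
The 2 values of 2 occupy positions 1–2 → average rank (1+2)/2 = 1.5.
Site 2 values → pooled ranks: 6→3, 2→1.5
Rank sum = 3 + 1.5 = 4.5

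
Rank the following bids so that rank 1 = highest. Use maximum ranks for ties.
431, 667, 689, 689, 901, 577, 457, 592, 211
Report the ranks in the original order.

8, 4, 3, 3, 1, 6, 7, 5, 9

Sorted (descending): 901, 689, 689, 667, 592, 577, 457, 431, 211
The 2 values of 689 occupy positions 2–3 → each gets rank 3.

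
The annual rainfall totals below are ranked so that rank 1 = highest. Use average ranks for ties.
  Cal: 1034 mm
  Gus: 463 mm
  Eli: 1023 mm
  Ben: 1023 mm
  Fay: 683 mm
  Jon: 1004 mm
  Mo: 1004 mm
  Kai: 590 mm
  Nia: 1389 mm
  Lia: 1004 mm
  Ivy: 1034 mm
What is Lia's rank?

7

Sorted (descending): 1389, 1034, 1034, 1023, 1023, 1004, 1004, 1004, 683, 590, 463
The 2 values of 1034 occupy positions 2–3 → average rank (2+3)/2 = 2.5.
The 2 values of 1023 occupy positions 4–5 → average rank (4+5)/2 = 4.5.
The 3 values of 1004 occupy positions 6–8 → average rank 7.
Lia has value 1004 mm → rank 7.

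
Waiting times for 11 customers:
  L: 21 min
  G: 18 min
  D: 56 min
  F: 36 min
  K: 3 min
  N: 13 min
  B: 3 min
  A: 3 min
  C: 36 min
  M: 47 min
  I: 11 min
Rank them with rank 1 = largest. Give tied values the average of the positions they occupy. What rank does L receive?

Sorted (descending): 56, 47, 36, 36, 21, 18, 13, 11, 3, 3, 3
The 2 values of 36 occupy positions 3–4 → average rank (3+4)/2 = 3.5.
The 3 values of 3 occupy positions 9–11 → average rank 10.
L has value 21 min → rank 5.

5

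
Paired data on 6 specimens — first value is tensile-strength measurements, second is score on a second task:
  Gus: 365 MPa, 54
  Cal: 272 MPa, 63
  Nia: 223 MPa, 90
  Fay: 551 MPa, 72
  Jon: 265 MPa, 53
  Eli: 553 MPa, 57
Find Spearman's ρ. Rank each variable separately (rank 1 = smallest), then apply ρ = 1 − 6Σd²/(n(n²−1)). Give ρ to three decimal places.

Ranks of variable 1: 4, 3, 1, 5, 2, 6
Ranks of variable 2: 2, 4, 6, 5, 1, 3
d = r₁ − r₂: 2, -1, -5, 0, 1, 3
d²: 4, 1, 25, 0, 1, 9; Σd² = 40
ρ = 1 − 6·40/(6·35) = 1 − 240/210 = -0.143

-0.143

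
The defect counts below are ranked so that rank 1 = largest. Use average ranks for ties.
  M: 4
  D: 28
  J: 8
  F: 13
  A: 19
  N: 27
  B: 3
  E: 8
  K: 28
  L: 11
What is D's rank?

1.5

Sorted (descending): 28, 28, 27, 19, 13, 11, 8, 8, 4, 3
The 2 values of 28 occupy positions 1–2 → average rank (1+2)/2 = 1.5.
The 2 values of 8 occupy positions 7–8 → average rank (7+8)/2 = 7.5.
D has value 28 → rank 1.5.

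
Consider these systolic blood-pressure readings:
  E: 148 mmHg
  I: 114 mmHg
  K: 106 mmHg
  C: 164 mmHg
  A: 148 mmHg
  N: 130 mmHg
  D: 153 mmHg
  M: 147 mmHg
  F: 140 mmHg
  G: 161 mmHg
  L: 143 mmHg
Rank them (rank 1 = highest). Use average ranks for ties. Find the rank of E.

Sorted (descending): 164, 161, 153, 148, 148, 147, 143, 140, 130, 114, 106
The 2 values of 148 occupy positions 4–5 → average rank (4+5)/2 = 4.5.
E has value 148 mmHg → rank 4.5.

4.5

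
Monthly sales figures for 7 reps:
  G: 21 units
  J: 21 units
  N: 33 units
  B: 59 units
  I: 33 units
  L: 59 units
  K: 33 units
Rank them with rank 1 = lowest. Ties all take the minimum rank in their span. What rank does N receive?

Sorted (ascending): 21, 21, 33, 33, 33, 59, 59
The 2 values of 21 occupy positions 1–2 → each gets rank 1.
The 3 values of 33 occupy positions 3–5 → each gets rank 3.
The 2 values of 59 occupy positions 6–7 → each gets rank 6.
N has value 33 units → rank 3.

3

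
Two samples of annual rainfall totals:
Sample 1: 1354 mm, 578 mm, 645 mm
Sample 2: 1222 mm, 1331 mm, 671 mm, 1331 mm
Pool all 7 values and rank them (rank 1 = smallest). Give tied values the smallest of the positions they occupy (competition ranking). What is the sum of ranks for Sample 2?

17

Sorted (ascending): 578, 645, 671, 1222, 1331, 1331, 1354
The 2 values of 1331 occupy positions 5–6 → each gets rank 5.
Sample 2 values → pooled ranks: 1222→4, 1331→5, 671→3, 1331→5
Rank sum = 4 + 5 + 3 + 5 = 17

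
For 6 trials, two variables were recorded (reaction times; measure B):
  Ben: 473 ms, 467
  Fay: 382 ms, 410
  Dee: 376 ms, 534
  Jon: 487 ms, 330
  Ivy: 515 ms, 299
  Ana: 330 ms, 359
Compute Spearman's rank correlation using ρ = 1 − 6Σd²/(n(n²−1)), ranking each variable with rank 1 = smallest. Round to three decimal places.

-0.600

Ranks of variable 1: 4, 3, 2, 5, 6, 1
Ranks of variable 2: 5, 4, 6, 2, 1, 3
d = r₁ − r₂: -1, -1, -4, 3, 5, -2
d²: 1, 1, 16, 9, 25, 4; Σd² = 56
ρ = 1 − 6·56/(6·35) = 1 − 336/210 = -0.600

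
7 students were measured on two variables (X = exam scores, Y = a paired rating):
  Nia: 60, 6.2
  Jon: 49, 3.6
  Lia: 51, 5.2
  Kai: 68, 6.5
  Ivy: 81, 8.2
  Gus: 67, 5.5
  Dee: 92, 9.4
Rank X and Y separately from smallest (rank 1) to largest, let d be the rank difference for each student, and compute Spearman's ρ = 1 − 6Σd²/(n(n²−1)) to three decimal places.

0.964

Ranks of variable 1: 3, 1, 2, 5, 6, 4, 7
Ranks of variable 2: 4, 1, 2, 5, 6, 3, 7
d = r₁ − r₂: -1, 0, 0, 0, 0, 1, 0
d²: 1, 0, 0, 0, 0, 1, 0; Σd² = 2
ρ = 1 − 6·2/(7·48) = 1 − 12/336 = 0.964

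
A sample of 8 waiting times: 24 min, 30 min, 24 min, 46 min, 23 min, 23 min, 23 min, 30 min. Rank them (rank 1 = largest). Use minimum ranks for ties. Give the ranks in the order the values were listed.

Sorted (descending): 46, 30, 30, 24, 24, 23, 23, 23
The 2 values of 30 occupy positions 2–3 → each gets rank 2.
The 2 values of 24 occupy positions 4–5 → each gets rank 4.
The 3 values of 23 occupy positions 6–8 → each gets rank 6.

4, 2, 4, 1, 6, 6, 6, 2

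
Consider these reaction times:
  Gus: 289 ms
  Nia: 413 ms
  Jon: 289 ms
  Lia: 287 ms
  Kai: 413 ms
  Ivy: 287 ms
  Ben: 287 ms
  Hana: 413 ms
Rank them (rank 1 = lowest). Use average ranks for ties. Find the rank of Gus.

Sorted (ascending): 287, 287, 287, 289, 289, 413, 413, 413
The 3 values of 287 occupy positions 1–3 → average rank 2.
The 2 values of 289 occupy positions 4–5 → average rank (4+5)/2 = 4.5.
The 3 values of 413 occupy positions 6–8 → average rank 7.
Gus has value 289 ms → rank 4.5.

4.5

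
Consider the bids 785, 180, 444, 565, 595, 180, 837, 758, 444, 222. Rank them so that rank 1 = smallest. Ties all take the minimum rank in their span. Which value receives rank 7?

595

Sorted (ascending): 180, 180, 222, 444, 444, 565, 595, 758, 785, 837
The 2 values of 180 occupy positions 1–2 → each gets rank 1.
The 2 values of 444 occupy positions 4–5 → each gets rank 4.
Rank 7 → value 595.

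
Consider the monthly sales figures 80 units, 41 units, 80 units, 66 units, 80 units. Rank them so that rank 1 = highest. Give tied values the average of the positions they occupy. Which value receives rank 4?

66

Sorted (descending): 80, 80, 80, 66, 41
The 3 values of 80 occupy positions 1–3 → average rank 2.
Rank 4 → value 66.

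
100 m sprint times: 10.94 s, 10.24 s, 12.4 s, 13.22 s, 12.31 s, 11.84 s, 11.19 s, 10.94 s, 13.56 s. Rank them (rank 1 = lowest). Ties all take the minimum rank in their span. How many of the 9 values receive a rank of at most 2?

3

Sorted (ascending): 10.24, 10.94, 10.94, 11.19, 11.84, 12.31, 12.4, 13.22, 13.56
The 2 values of 10.94 occupy positions 2–3 → each gets rank 2.
Ranks ≤ 2: {1, 2, 2} → 3 values.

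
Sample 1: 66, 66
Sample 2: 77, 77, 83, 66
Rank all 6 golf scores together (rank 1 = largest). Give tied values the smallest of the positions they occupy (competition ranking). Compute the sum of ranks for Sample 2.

Sorted (descending): 83, 77, 77, 66, 66, 66
The 2 values of 77 occupy positions 2–3 → each gets rank 2.
The 3 values of 66 occupy positions 4–6 → each gets rank 4.
Sample 2 values → pooled ranks: 77→2, 77→2, 83→1, 66→4
Rank sum = 2 + 2 + 1 + 4 = 9

9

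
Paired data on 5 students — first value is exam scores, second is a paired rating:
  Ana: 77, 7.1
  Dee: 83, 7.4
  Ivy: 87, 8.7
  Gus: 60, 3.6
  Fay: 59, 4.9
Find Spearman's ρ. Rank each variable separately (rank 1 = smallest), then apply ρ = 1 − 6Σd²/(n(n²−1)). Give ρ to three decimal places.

0.900

Ranks of variable 1: 3, 4, 5, 2, 1
Ranks of variable 2: 3, 4, 5, 1, 2
d = r₁ − r₂: 0, 0, 0, 1, -1
d²: 0, 0, 0, 1, 1; Σd² = 2
ρ = 1 − 6·2/(5·24) = 1 − 12/120 = 0.900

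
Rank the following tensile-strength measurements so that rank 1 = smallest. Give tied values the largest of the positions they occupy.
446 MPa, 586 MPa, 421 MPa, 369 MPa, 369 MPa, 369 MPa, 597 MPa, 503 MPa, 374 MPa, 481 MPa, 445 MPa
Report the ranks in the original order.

7, 10, 5, 3, 3, 3, 11, 9, 4, 8, 6

Sorted (ascending): 369, 369, 369, 374, 421, 445, 446, 481, 503, 586, 597
The 3 values of 369 occupy positions 1–3 → each gets rank 3.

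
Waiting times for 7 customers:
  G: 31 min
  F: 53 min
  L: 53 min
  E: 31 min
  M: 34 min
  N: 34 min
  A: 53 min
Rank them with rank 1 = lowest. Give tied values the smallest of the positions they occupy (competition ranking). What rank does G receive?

1

Sorted (ascending): 31, 31, 34, 34, 53, 53, 53
The 2 values of 31 occupy positions 1–2 → each gets rank 1.
The 2 values of 34 occupy positions 3–4 → each gets rank 3.
The 3 values of 53 occupy positions 5–7 → each gets rank 5.
G has value 31 min → rank 1.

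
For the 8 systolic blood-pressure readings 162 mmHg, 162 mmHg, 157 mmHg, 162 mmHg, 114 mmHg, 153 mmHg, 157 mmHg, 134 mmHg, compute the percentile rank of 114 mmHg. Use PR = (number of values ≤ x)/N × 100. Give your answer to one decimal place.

12.5

N = 8.
Strictly below 114: 0. Equal to 114: 1.
PR = 1/8 × 100 = 12.5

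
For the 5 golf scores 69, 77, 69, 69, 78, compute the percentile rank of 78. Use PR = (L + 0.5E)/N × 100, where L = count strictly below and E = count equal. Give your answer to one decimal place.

90.0

N = 5.
Strictly below 78: 4. Equal to 78: 1.
PR = (4 + 0.5·1)/5 × 100 = 90.0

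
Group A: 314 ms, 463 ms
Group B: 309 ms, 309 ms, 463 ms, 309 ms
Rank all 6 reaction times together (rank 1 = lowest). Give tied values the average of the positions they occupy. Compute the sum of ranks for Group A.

Sorted (ascending): 309, 309, 309, 314, 463, 463
The 3 values of 309 occupy positions 1–3 → average rank 2.
The 2 values of 463 occupy positions 5–6 → average rank (5+6)/2 = 5.5.
Group A values → pooled ranks: 314→4, 463→5.5
Rank sum = 4 + 5.5 = 9.5

9.5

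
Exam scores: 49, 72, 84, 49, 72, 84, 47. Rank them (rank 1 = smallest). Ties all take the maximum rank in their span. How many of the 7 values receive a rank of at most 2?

1

Sorted (ascending): 47, 49, 49, 72, 72, 84, 84
The 2 values of 49 occupy positions 2–3 → each gets rank 3.
The 2 values of 72 occupy positions 4–5 → each gets rank 5.
The 2 values of 84 occupy positions 6–7 → each gets rank 7.
Ranks ≤ 2: {1} → 1 value.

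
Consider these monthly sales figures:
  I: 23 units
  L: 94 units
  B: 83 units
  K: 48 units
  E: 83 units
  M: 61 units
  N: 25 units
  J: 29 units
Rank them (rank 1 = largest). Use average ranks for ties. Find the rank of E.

Sorted (descending): 94, 83, 83, 61, 48, 29, 25, 23
The 2 values of 83 occupy positions 2–3 → average rank (2+3)/2 = 2.5.
E has value 83 units → rank 2.5.

2.5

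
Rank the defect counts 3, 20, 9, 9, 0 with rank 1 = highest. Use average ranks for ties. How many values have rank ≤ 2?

Sorted (descending): 20, 9, 9, 3, 0
The 2 values of 9 occupy positions 2–3 → average rank (2+3)/2 = 2.5.
Ranks ≤ 2: {1} → 1 value.

1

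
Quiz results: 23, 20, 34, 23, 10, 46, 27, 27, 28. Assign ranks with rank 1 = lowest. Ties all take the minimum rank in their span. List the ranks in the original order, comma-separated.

Sorted (ascending): 10, 20, 23, 23, 27, 27, 28, 34, 46
The 2 values of 23 occupy positions 3–4 → each gets rank 3.
The 2 values of 27 occupy positions 5–6 → each gets rank 5.

3, 2, 8, 3, 1, 9, 5, 5, 7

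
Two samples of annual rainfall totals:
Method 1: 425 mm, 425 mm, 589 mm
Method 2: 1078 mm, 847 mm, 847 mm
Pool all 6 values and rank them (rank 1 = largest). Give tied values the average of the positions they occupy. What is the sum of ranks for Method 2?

6

Sorted (descending): 1078, 847, 847, 589, 425, 425
The 2 values of 847 occupy positions 2–3 → average rank (2+3)/2 = 2.5.
The 2 values of 425 occupy positions 5–6 → average rank (5+6)/2 = 5.5.
Method 2 values → pooled ranks: 1078→1, 847→2.5, 847→2.5
Rank sum = 1 + 2.5 + 2.5 = 6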